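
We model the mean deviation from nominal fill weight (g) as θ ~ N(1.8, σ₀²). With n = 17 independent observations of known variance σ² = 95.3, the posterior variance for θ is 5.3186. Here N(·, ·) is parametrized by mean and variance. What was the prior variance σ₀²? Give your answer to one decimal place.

σ₀² = 103.8

Posterior precision equals prior precision plus data precision: 1/σ_n² = 1/σ₀² + n/σ².
So 1/σ₀² = 1/5.3186 − 17/95.3 = 0.188019 − 0.178384 = 0.009635.
Hence σ₀² = 1/0.009635 ≈ 103.8.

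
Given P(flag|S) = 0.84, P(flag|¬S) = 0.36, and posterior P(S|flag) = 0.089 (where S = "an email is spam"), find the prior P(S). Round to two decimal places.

In odds form, posterior odds = prior odds × likelihood ratio, so prior odds = posterior odds ÷ LR.
Posterior odds = 0.089/(1−0.089) = 0.0977. LR = 0.84/0.36 = 2.3333.
Prior odds = 0.0977/2.3333 = 0.0419, so P(S) = 0.0419/(1+0.0419) ≈ 0.04.

P(S) = 0.04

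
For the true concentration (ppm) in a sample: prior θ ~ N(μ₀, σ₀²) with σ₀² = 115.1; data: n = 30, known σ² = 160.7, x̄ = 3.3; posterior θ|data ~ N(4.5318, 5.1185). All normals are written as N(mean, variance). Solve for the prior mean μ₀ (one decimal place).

μ₀ = 31.0

With known observation variance, the Normal–Normal posterior has precision τ_n = τ₀ + n/σ² and mean μ_n = (τ₀μ₀ + (n/σ²)x̄)/τ_n.
Here τ₀ = 1/115.1 = 0.008688 and τ_data = 30/160.7 = 0.186683, so τ_n = 0.195371.
Rearranging for μ₀: μ₀ = (μ_n·τ_n − τ_data·x̄)/τ₀ = (4.5318·0.195371 − 0.186683·3.3) / 0.008688 = 0.269328/0.008688 ≈ 31.0.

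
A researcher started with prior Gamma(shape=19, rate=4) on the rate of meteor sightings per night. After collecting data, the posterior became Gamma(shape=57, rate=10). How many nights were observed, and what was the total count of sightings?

Gamma–Poisson conjugacy: posterior shape = α + Σxᵢ, posterior rate = β + n.
Matching: Σxᵢ = 57 − 19 = 38 and n = 10 − 4 = 6.

n = 6 nights with total 38 sightings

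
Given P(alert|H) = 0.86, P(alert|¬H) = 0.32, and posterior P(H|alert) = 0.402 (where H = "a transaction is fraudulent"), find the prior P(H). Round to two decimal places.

In odds form, posterior odds = prior odds × likelihood ratio, so prior odds = posterior odds ÷ LR.
Posterior odds = 0.402/(1−0.402) = 0.6722. LR = 0.86/0.32 = 2.6875.
Prior odds = 0.6722/2.6875 = 0.2501, so P(H) = 0.2501/(1+0.2501) ≈ 0.20.

P(H) = 0.20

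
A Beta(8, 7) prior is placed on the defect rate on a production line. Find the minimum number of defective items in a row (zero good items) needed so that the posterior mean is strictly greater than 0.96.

After k defective items and 0 good items the posterior is Beta(8+k, 7), with mean (8+k)/(8+7+k).
Set (8+k)/(15+k) > 0.96 and solve: k > (0.96·15 − 8)/(1 − 0.96) = 160.000.
The smallest integer exceeding 160.000 is 161.

k = 161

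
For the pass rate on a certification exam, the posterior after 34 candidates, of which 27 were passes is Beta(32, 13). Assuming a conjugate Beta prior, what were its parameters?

Beta(5, 6)

Under Beta–binomial conjugacy the posterior parameters are (a+s, b+f).
So a = 32 − 27 = 5 and b = 13 − 7 = 6.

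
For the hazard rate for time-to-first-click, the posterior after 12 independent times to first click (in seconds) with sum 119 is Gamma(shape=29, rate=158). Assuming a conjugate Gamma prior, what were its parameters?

Gamma–exponential conjugacy: posterior shape = α + n, posterior rate = β + Σtᵢ.
So α = 29 − 12 = 17 and β = 158 − 119 = 39.

Gamma(shape=17, rate=39)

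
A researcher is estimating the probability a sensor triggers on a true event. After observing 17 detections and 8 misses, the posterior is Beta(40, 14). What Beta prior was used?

Beta(23, 6)

Under Beta–binomial conjugacy the posterior parameters are (α+s, β+f).
So α = 40 − 17 = 23 and β = 14 − 8 = 6.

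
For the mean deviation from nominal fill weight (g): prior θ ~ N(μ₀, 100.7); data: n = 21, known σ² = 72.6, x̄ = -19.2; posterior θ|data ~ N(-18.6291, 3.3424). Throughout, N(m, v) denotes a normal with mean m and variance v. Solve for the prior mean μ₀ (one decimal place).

With known observation variance, the Normal–Normal posterior has precision τ_n = τ₀ + n/σ² and mean μ_n = (τ₀μ₀ + (n/σ²)x̄)/τ_n.
Here τ₀ = 1/100.7 = 0.009930 and τ_data = 21/72.6 = 0.289256, so τ_n = 0.299186.
Rearranging for μ₀: μ₀ = (μ_n·τ_n − τ_data·x̄)/τ₀ = (-18.6291·0.299186 − 0.289256·-19.2) / 0.009930 = -0.019851/0.009930 ≈ -2.0.

μ₀ = -2.0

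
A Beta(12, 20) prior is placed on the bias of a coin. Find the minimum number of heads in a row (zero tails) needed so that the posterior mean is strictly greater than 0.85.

After k heads and 0 tails the posterior is Beta(12+k, 20), with mean (12+k)/(12+20+k).
Set (12+k)/(32+k) > 0.85 and solve: k > (0.85·32 − 12)/(1 − 0.85) = 101.333.
The smallest integer exceeding 101.333 is 102, and checking k=102: (114)/(134) = 0.8507 > 0.85.

k = 102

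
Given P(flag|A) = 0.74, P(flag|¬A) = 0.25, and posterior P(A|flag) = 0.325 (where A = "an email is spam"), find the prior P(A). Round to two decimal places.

In odds form, posterior odds = prior odds × likelihood ratio, so prior odds = posterior odds ÷ LR.
Posterior odds = 0.325/(1−0.325) = 0.4815. LR = 0.74/0.25 = 2.9600.
Prior odds = 0.4815/2.9600 = 0.1627, so P(A) = 0.1627/(1+0.1627) ≈ 0.14.

P(A) = 0.14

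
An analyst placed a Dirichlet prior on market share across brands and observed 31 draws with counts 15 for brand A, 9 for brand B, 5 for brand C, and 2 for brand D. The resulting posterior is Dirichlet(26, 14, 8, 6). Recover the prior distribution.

For a Dirichlet(α) prior with multinomial counts c, the posterior is Dirichlet(α + c) componentwise.
Subtract each count from the matching posterior parameter: 26−15=11, 14−9=5, 8−5=3, 6−2=4.

Dirichlet(11, 5, 3, 4)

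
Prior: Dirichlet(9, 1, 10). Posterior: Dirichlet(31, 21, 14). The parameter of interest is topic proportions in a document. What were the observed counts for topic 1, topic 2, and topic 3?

For a Dirichlet(α) prior with multinomial counts c, the posterior is Dirichlet(α + c) componentwise.
Counts are posterior − prior componentwise: 31−9=22, 21−1=20, 14−10=4.

counts (22, 20, 4)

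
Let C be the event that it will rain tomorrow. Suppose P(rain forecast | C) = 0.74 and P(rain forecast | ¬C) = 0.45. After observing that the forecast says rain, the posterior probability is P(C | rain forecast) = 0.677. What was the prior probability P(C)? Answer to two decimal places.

In odds form, posterior odds = prior odds × likelihood ratio, so prior odds = posterior odds ÷ LR.
Posterior odds = 0.677/(1−0.677) = 2.0960. LR = 0.74/0.45 = 1.6444.
Prior odds = 2.0960/1.6444 = 1.2746, so P(C) = 1.2746/(1+1.2746) ≈ 0.56.

P(C) = 0.56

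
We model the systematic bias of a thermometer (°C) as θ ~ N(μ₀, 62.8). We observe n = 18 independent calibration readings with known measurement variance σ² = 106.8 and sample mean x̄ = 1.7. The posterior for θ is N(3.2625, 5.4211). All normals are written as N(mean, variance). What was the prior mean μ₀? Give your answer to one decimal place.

μ₀ = 19.8

With known observation variance, the Normal–Normal posterior has precision τ_n = τ₀ + n/σ² and mean μ_n = (τ₀μ₀ + (n/σ²)x̄)/τ_n.
Here τ₀ = 1/62.8 = 0.015924 and τ_data = 18/106.8 = 0.168539, so τ_n = 0.184463.
Rearranging for μ₀: μ₀ = (μ_n·τ_n − τ_data·x̄)/τ₀ = (3.2625·0.184463 − 0.168539·1.7) / 0.015924 = 0.315294/0.015924 ≈ 19.8.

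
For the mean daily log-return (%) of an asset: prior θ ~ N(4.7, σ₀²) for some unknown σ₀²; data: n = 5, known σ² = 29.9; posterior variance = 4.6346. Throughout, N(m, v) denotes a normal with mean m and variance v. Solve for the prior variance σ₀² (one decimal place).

σ₀² = 20.6

For the Normal–Normal model with known σ², precisions add: τ_n = τ₀ + n/σ².
So 1/σ₀² = 1/4.6346 − 5/29.9 = 0.215768 − 0.167224 = 0.048544.
Hence σ₀² = 1/0.048544 ≈ 20.6.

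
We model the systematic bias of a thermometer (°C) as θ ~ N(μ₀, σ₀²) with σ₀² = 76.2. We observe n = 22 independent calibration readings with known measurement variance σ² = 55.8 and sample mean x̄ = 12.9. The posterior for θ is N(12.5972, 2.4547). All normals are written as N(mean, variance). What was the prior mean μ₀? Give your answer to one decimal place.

The posterior mean is a precision-weighted average: μ_n = (τ₀μ₀ + τ_data·x̄)/(τ₀+τ_data), with τ₀=1/σ₀² and τ_data=n/σ².
Here τ₀ = 1/76.2 = 0.013123 and τ_data = 22/55.8 = 0.394265, so τ_n = 0.407388.
Rearranging for μ₀: μ₀ = (μ_n·τ_n − τ_data·x̄)/τ₀ = (12.5972·0.407388 − 0.394265·12.9) / 0.013123 = 0.045930/0.013123 ≈ 3.5.

μ₀ = 3.5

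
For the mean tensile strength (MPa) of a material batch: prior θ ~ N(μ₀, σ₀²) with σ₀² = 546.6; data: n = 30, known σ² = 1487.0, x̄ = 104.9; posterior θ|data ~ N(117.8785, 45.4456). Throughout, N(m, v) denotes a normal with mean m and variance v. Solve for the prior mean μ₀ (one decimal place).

The posterior mean is a precision-weighted average: μ_n = (τ₀μ₀ + τ_data·x̄)/(τ₀+τ_data), with τ₀=1/σ₀² and τ_data=n/σ².
Here τ₀ = 1/546.6 = 0.001829 and τ_data = 30/1487.0 = 0.020175, so τ_n = 0.022004.
Rearranging for μ₀: μ₀ = (μ_n·τ_n − τ_data·x̄)/τ₀ = (117.8785·0.022004 − 0.020175·104.9) / 0.001829 = 0.477441/0.001829 ≈ 261.0.

μ₀ = 261.0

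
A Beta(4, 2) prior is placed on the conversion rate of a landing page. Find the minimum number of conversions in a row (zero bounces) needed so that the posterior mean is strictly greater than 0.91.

After k conversions and 0 bounces the posterior is Beta(4+k, 2), with mean (4+k)/(4+2+k).
Set (4+k)/(6+k) > 0.91 and solve: k > (0.91·6 − 4)/(1 − 0.91) = 16.222.
The smallest integer exceeding 16.222 is 17.

k = 17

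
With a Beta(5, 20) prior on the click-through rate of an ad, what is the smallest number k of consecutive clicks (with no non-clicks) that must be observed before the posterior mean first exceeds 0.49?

k = 15

After k clicks and 0 non-clicks the posterior is Beta(5+k, 20), with mean (5+k)/(5+20+k).
Set (5+k)/(25+k) > 0.49 and solve: k > (0.49·25 − 5)/(1 − 0.49) = 14.216.
The smallest integer exceeding 14.216 is 15.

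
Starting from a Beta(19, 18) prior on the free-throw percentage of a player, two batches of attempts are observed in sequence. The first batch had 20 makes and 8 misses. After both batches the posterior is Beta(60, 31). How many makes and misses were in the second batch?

Because Beta–binomial updating is additive in the counts, the combined data contributed (α_post−α_prior, β_post−β_prior) successes and failures.
Total across both batches: 60−19=41 makes, 31−18=13 misses.
Subtract the first batch: 41−20=21 makes and 13−8=5 misses.

21 makes and 5 misses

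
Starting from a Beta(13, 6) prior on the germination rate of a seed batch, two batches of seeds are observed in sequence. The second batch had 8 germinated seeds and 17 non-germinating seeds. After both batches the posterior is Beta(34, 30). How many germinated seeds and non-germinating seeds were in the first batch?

Because Beta–binomial updating is additive in the counts, the combined data contributed (α_post−α_prior, β_post−β_prior) successes and failures.
Total across both batches: 34−13=21 germinated seeds, 30−6=24 non-germinating seeds.
Subtract the second batch: 21−8=13 germinated seeds and 24−17=7 non-germinating seeds.

13 germinated seeds and 7 non-germinating seeds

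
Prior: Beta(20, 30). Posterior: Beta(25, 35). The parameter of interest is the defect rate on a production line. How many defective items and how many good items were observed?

A Beta(a, b) prior with s successes and f failures in binomial data gives a Beta(a+s, b+f) posterior.
Match parameters: s=25−20=5, f=35−30=5.

5 defective items and 5 good items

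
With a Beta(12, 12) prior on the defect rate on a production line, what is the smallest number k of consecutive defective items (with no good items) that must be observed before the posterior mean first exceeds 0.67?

k = 13

After k defective items and 0 good items the posterior is Beta(12+k, 12), with mean (12+k)/(12+12+k).
Set (12+k)/(24+k) > 0.67 and solve: k > (0.67·24 − 12)/(1 − 0.67) = 12.364.
The smallest integer exceeding 12.364 is 13.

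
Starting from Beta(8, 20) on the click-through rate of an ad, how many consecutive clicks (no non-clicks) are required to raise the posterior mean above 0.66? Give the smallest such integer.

k = 31

After k clicks and 0 non-clicks the posterior is Beta(8+k, 20), with mean (8+k)/(8+20+k).
Set (8+k)/(28+k) > 0.66 and solve: k > (0.66·28 − 8)/(1 − 0.66) = 30.824.
The smallest integer exceeding 30.824 is 31.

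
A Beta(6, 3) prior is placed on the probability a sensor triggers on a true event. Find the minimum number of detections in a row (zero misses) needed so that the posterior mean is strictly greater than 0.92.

After k detections and 0 misses the posterior is Beta(6+k, 3), with mean (6+k)/(6+3+k).
Set (6+k)/(9+k) > 0.92 and solve: k > (0.92·9 − 6)/(1 − 0.92) = 28.500.
The smallest integer exceeding 28.500 is 29, and checking k=29: (35)/(38) = 0.9211 > 0.92.

k = 29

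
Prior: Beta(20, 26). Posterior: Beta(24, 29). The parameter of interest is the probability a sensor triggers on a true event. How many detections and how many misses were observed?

Beta is conjugate to the binomial likelihood: posterior = Beta(α+s, β+f).
So s = 24 − 20 = 4 and f = 29 − 26 = 3.

4 detections and 3 misses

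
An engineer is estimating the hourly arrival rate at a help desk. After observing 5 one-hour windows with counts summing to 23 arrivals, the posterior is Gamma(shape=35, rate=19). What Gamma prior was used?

Gamma–Poisson conjugacy: posterior shape = α + Σxᵢ, posterior rate = β + n.
So α = 35 − 23 = 12 and β = 19 − 5 = 14.

Gamma(shape=12, rate=14)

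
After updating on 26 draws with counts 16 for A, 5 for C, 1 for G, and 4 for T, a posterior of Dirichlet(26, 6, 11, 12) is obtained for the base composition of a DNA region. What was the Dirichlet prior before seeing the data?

Dirichlet(10, 1, 10, 8)

For a Dirichlet(α) prior with multinomial counts c, the posterior is Dirichlet(α + c) componentwise.
Subtract each count from the matching posterior parameter: 26−16=10, 6−5=1, 11−1=10, 12−4=8.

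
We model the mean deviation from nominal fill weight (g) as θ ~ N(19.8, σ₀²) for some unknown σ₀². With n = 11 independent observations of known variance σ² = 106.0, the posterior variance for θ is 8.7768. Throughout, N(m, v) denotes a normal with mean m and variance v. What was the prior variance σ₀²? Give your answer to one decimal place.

For the Normal–Normal model with known σ², precisions add: τ_n = τ₀ + n/σ².
So 1/σ₀² = 1/8.7768 − 11/106.0 = 0.113937 − 0.103774 = 0.010163.
Hence σ₀² = 1/0.010163 ≈ 98.4.

σ₀² = 98.4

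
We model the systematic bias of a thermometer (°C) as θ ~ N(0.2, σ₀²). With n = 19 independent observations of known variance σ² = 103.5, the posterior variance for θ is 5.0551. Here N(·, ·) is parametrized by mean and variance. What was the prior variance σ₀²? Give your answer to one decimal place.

σ₀² = 70.2

For the Normal–Normal model with known σ², precisions add: τ_n = τ₀ + n/σ².
So 1/σ₀² = 1/5.0551 − 19/103.5 = 0.197820 − 0.183575 = 0.014245.
Hence σ₀² = 1/0.014245 ≈ 70.2.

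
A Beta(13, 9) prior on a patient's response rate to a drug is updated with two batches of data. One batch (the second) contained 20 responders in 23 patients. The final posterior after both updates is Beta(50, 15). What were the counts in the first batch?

17 responders and 3 non-responders

Sequential conjugate updates are equivalent to a single update on the pooled data, so total successes = posterior α − prior α and total failures = posterior β − prior β.
Total across both batches: 50−13=37 responders, 15−9=6 non-responders.
Subtract the second batch: 37−20=17 responders and 6−3=3 non-responders.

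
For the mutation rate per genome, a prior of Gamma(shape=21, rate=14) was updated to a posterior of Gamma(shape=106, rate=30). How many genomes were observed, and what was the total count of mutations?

n = 16 genomes with total 85 mutations

Gamma–Poisson conjugacy: posterior shape = α + Σxᵢ, posterior rate = β + n.
Matching: Σxᵢ = 106 − 21 = 85 and n = 30 − 14 = 16.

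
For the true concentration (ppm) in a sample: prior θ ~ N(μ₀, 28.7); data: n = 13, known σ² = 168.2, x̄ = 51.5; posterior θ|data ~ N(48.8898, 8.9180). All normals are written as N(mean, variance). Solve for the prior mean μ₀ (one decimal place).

With known observation variance, the Normal–Normal posterior has precision τ_n = τ₀ + n/σ² and mean μ_n = (τ₀μ₀ + (n/σ²)x̄)/τ_n.
Here τ₀ = 1/28.7 = 0.034843 and τ_data = 13/168.2 = 0.077289, so τ_n = 0.112132.
Rearranging for μ₀: μ₀ = (μ_n·τ_n − τ_data·x̄)/τ₀ = (48.8898·0.112132 − 0.077289·51.5) / 0.034843 = 1.501728/0.034843 ≈ 43.1.

μ₀ = 43.1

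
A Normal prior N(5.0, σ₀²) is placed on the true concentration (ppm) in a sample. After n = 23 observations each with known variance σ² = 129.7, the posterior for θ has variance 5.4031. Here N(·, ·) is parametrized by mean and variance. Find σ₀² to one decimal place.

σ₀² = 129.1

Posterior precision equals prior precision plus data precision: 1/σ_n² = 1/σ₀² + n/σ².
So 1/σ₀² = 1/5.4031 − 23/129.7 = 0.185079 − 0.177332 = 0.007747.
Hence σ₀² = 1/0.007747 ≈ 129.1.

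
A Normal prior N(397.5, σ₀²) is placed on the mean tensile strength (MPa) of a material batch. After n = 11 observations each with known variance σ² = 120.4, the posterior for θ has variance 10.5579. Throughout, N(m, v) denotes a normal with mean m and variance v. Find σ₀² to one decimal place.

For the Normal–Normal model with known σ², precisions add: τ_n = τ₀ + n/σ².
So 1/σ₀² = 1/10.5579 − 11/120.4 = 0.094716 − 0.091362 = 0.003354.
Hence σ₀² = 1/0.003354 ≈ 298.2.

σ₀² = 298.2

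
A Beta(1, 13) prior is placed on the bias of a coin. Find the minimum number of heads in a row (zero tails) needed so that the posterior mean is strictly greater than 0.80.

After k heads and 0 tails the posterior is Beta(1+k, 13), with mean (1+k)/(1+13+k).
Set (1+k)/(14+k) > 0.80 and solve: k > (0.80·14 − 1)/(1 − 0.80) = 51.000.
The smallest integer exceeding 51.000 is 52.

k = 52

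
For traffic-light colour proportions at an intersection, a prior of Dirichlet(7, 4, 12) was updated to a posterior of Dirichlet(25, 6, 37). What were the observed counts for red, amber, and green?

counts (18, 2, 25)

For a Dirichlet(α) prior with multinomial counts c, the posterior is Dirichlet(α + c) componentwise.
Counts are posterior − prior componentwise: 25−7=18, 6−4=2, 37−12=25.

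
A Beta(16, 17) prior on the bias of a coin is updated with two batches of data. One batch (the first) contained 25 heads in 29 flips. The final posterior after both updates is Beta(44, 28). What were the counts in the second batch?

Sequential conjugate updates are equivalent to a single update on the pooled data, so total successes = posterior α − prior α and total failures = posterior β − prior β.
Total across both batches: 44−16=28 heads, 28−17=11 tails.
Subtract the first batch: 28−25=3 heads and 11−4=7 tails.

3 heads and 7 tails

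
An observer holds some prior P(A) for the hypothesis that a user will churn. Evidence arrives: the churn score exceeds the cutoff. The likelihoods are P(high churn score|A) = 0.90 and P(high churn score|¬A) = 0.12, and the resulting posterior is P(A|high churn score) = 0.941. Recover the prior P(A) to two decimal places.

P(A) = 0.68

In odds form, posterior odds = prior odds × likelihood ratio, so prior odds = posterior odds ÷ LR.
Posterior odds = 0.941/(1−0.941) = 15.9492. LR = 0.90/0.12 = 7.5000.
Prior odds = 15.9492/7.5000 = 2.1266, so P(A) = 2.1266/(1+2.1266) ≈ 0.68.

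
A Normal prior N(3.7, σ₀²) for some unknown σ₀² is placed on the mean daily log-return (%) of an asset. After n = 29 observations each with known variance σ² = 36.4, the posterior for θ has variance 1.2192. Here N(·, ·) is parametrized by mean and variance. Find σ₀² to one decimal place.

σ₀² = 42.5

For the Normal–Normal model with known σ², precisions add: τ_n = τ₀ + n/σ².
So 1/σ₀² = 1/1.2192 − 29/36.4 = 0.820210 − 0.796703 = 0.023507.
Hence σ₀² = 1/0.023507 ≈ 42.5.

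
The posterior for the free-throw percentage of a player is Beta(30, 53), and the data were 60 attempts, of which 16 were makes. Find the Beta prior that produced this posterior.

Beta(14, 9)

Beta is conjugate to the binomial likelihood: posterior = Beta(a+s, b+f).
So a = 30 − 16 = 14 and b = 53 − 44 = 9.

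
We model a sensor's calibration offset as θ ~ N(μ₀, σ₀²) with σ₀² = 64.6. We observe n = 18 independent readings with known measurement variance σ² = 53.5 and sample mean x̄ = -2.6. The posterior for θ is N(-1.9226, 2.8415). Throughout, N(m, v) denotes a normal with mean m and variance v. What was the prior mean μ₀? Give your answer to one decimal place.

With known observation variance, the Normal–Normal posterior has precision τ_n = τ₀ + n/σ² and mean μ_n = (τ₀μ₀ + (n/σ²)x̄)/τ_n.
Here τ₀ = 1/64.6 = 0.015480 and τ_data = 18/53.5 = 0.336449, so τ_n = 0.351929.
Rearranging for μ₀: μ₀ = (μ_n·τ_n − τ_data·x̄)/τ₀ = (-1.9226·0.351929 − 0.336449·-2.6) / 0.015480 = 0.198149/0.015480 ≈ 12.8.

μ₀ = 12.8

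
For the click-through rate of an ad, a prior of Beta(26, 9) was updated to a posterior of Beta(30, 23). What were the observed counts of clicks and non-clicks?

Beta is conjugate to the binomial likelihood: posterior = Beta(α+s, β+f).
So s = 30 − 26 = 4 and f = 23 − 9 = 14.

4 clicks and 14 non-clicks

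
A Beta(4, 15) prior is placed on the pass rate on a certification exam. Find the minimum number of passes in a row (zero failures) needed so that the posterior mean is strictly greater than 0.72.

k = 35

After k passes and 0 failures the posterior is Beta(4+k, 15), with mean (4+k)/(4+15+k).
Set (4+k)/(19+k) > 0.72 and solve: k > (0.72·19 − 4)/(1 − 0.72) = 34.571.
The smallest integer exceeding 34.571 is 35.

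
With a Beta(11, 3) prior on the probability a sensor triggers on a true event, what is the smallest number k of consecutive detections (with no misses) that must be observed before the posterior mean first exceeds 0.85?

After k detections and 0 misses the posterior is Beta(11+k, 3), with mean (11+k)/(11+3+k).
Set (11+k)/(14+k) > 0.85 and solve: k > (0.85·14 − 11)/(1 − 0.85) = 6.000.
The smallest integer exceeding 6.000 is 7.

k = 7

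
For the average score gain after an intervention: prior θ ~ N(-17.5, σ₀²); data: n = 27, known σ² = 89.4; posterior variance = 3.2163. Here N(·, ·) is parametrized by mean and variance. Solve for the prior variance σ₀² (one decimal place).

For the Normal–Normal model with known σ², precisions add: τ_n = τ₀ + n/σ².
So 1/σ₀² = 1/3.2163 − 27/89.4 = 0.310916 − 0.302013 = 0.008903.
Hence σ₀² = 1/0.008903 ≈ 112.3.

σ₀² = 112.3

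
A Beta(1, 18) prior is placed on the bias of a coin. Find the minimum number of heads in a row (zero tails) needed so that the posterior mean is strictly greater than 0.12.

After k heads and 0 tails the posterior is Beta(1+k, 18), with mean (1+k)/(1+18+k).
Set (1+k)/(19+k) > 0.12 and solve: k > (0.12·19 − 1)/(1 − 0.12) = 1.455.
The smallest integer exceeding 1.455 is 2.

k = 2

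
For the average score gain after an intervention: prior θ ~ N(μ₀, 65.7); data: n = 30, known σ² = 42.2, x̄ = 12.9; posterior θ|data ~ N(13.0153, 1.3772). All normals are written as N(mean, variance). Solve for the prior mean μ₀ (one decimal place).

μ₀ = 18.4

With known observation variance, the Normal–Normal posterior has precision τ_n = τ₀ + n/σ² and mean μ_n = (τ₀μ₀ + (n/σ²)x̄)/τ_n.
Here τ₀ = 1/65.7 = 0.015221 and τ_data = 30/42.2 = 0.710900, so τ_n = 0.726121.
Rearranging for μ₀: μ₀ = (μ_n·τ_n − τ_data·x̄)/τ₀ = (13.0153·0.726121 − 0.710900·12.9) / 0.015221 = 0.280073/0.015221 ≈ 18.4.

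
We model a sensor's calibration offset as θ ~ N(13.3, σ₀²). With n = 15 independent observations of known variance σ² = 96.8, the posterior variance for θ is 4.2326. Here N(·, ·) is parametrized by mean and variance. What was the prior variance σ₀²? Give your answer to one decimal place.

For the Normal–Normal model with known σ², precisions add: τ_n = τ₀ + n/σ².
So 1/σ₀² = 1/4.2326 − 15/96.8 = 0.236261 − 0.154959 = 0.081302.
Hence σ₀² = 1/0.081302 ≈ 12.3.

σ₀² = 12.3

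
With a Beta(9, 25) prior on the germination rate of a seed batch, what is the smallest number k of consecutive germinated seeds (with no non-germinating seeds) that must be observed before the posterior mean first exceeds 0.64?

After k germinated seeds and 0 non-germinating seeds the posterior is Beta(9+k, 25), with mean (9+k)/(9+25+k).
Set (9+k)/(34+k) > 0.64 and solve: k > (0.64·34 − 9)/(1 − 0.64) = 35.444.
The smallest integer exceeding 35.444 is 36.

k = 36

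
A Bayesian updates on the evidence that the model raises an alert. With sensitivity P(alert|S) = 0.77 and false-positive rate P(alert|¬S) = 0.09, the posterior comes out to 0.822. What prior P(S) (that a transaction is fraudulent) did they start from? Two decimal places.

In odds form, posterior odds = prior odds × likelihood ratio, so prior odds = posterior odds ÷ LR.
Posterior odds = 0.822/(1−0.822) = 4.6180. LR = 0.77/0.09 = 8.5556.
Prior odds = 4.6180/8.5556 = 0.5398, so P(S) = 0.5398/(1+0.5398) ≈ 0.35.

P(S) = 0.35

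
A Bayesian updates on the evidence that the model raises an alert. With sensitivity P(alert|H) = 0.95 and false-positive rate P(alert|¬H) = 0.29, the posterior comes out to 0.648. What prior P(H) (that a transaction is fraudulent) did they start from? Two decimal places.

P(H) = 0.36

Bayes' rule in odds form gives O(H|E) = O(H)·[P(E|H)/P(E|¬H)], hence O(H) = O(H|E)/LR.
Posterior odds = 0.648/(1−0.648) = 1.8409. LR = 0.95/0.29 = 3.2759.
Prior odds = 1.8409/3.2759 = 0.5620, so P(H) = 0.5620/(1+0.5620) ≈ 0.36.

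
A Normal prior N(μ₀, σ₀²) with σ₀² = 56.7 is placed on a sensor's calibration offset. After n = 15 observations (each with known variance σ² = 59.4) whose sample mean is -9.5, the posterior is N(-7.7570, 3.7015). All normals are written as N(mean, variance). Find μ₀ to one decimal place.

With known observation variance, the Normal–Normal posterior has precision τ_n = τ₀ + n/σ² and mean μ_n = (τ₀μ₀ + (n/σ²)x̄)/τ_n.
Here τ₀ = 1/56.7 = 0.017637 and τ_data = 15/59.4 = 0.252525, so τ_n = 0.270162.
Rearranging for μ₀: μ₀ = (μ_n·τ_n − τ_data·x̄)/τ₀ = (-7.7570·0.270162 − 0.252525·-9.5) / 0.017637 = 0.303341/0.017637 ≈ 17.2.

μ₀ = 17.2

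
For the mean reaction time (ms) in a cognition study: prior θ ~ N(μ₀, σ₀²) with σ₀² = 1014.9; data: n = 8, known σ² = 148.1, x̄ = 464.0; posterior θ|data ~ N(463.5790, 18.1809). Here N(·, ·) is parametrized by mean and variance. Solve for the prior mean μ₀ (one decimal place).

μ₀ = 440.5

The posterior mean is a precision-weighted average: μ_n = (τ₀μ₀ + τ_data·x̄)/(τ₀+τ_data), with τ₀=1/σ₀² and τ_data=n/σ².
Here τ₀ = 1/1014.9 = 0.000985 and τ_data = 8/148.1 = 0.054018, so τ_n = 0.055003.
Rearranging for μ₀: μ₀ = (μ_n·τ_n − τ_data·x̄)/τ₀ = (463.5790·0.055003 − 0.054018·464.0) / 0.000985 = 0.433884/0.000985 ≈ 440.5.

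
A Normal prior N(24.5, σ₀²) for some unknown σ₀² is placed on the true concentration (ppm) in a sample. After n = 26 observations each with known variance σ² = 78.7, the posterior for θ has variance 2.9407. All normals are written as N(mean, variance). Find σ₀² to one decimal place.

For the Normal–Normal model with known σ², precisions add: τ_n = τ₀ + n/σ².
So 1/σ₀² = 1/2.9407 − 26/78.7 = 0.340055 − 0.330368 = 0.009687.
Hence σ₀² = 1/0.009687 ≈ 103.2.

σ₀² = 103.2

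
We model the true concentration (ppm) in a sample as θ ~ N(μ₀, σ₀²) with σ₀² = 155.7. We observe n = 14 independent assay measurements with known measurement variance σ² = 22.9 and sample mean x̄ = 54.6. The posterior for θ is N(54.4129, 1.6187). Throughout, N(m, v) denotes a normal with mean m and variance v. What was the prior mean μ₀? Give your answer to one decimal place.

μ₀ = 36.6

With known observation variance, the Normal–Normal posterior has precision τ_n = τ₀ + n/σ² and mean μ_n = (τ₀μ₀ + (n/σ²)x̄)/τ_n.
Here τ₀ = 1/155.7 = 0.006423 and τ_data = 14/22.9 = 0.611354, so τ_n = 0.617777.
Rearranging for μ₀: μ₀ = (μ_n·τ_n − τ_data·x̄)/τ₀ = (54.4129·0.617777 − 0.611354·54.6) / 0.006423 = 0.235110/0.006423 ≈ 36.6.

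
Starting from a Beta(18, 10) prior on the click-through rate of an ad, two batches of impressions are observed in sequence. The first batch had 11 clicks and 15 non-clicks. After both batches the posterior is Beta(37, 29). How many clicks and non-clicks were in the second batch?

8 clicks and 4 non-clicks

Sequential conjugate updates are equivalent to a single update on the pooled data, so total successes = posterior α − prior α and total failures = posterior β − prior β.
Total across both batches: 37−18=19 clicks, 29−10=19 non-clicks.
Subtract the first batch: 19−11=8 clicks and 19−15=4 non-clicks.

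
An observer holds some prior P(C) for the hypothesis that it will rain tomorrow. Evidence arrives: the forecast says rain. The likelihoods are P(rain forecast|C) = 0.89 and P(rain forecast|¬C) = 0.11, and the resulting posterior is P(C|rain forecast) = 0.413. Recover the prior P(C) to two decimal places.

P(C) = 0.08

Bayes' rule in odds form gives O(C|E) = O(C)·[P(E|C)/P(E|¬C)], hence O(C) = O(C|E)/LR.
Posterior odds = 0.413/(1−0.413) = 0.7036. LR = 0.89/0.11 = 8.0909.
Prior odds = 0.7036/8.0909 = 0.0870, so P(C) = 0.0870/(1+0.0870) ≈ 0.08.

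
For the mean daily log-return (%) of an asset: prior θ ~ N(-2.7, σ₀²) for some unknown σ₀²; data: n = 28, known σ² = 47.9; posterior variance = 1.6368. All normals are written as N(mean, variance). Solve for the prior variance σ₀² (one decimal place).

σ₀² = 37.9

Posterior precision equals prior precision plus data precision: 1/σ_n² = 1/σ₀² + n/σ².
So 1/σ₀² = 1/1.6368 − 28/47.9 = 0.610948 − 0.584551 = 0.026397.
Hence σ₀² = 1/0.026397 ≈ 37.9.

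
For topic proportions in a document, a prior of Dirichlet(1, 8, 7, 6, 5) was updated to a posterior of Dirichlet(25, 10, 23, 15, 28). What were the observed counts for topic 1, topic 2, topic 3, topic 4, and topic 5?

counts (24, 2, 16, 9, 23)

For a Dirichlet(α) prior with multinomial counts c, the posterior is Dirichlet(α + c) componentwise.
Counts are posterior − prior componentwise: 25−1=24, 10−8=2, 23−7=16, 15−6=9, 28−5=23.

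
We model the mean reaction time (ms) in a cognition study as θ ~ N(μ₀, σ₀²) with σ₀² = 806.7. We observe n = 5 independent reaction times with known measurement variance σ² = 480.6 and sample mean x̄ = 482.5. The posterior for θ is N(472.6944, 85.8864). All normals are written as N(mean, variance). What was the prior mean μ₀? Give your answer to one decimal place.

With known observation variance, the Normal–Normal posterior has precision τ_n = τ₀ + n/σ² and mean μ_n = (τ₀μ₀ + (n/σ²)x̄)/τ_n.
Here τ₀ = 1/806.7 = 0.001240 and τ_data = 5/480.6 = 0.010404, so τ_n = 0.011644.
Rearranging for μ₀: μ₀ = (μ_n·τ_n − τ_data·x̄)/τ₀ = (472.6944·0.011644 − 0.010404·482.5) / 0.001240 = 0.484124/0.001240 ≈ 390.4.

μ₀ = 390.4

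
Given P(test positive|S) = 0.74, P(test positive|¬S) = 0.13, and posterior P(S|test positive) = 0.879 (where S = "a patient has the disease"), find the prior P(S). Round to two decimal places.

In odds form, posterior odds = prior odds × likelihood ratio, so prior odds = posterior odds ÷ LR.
Posterior odds = 0.879/(1−0.879) = 7.2645. LR = 0.74/0.13 = 5.6923.
Prior odds = 7.2645/5.6923 = 1.2762, so P(S) = 1.2762/(1+1.2762) ≈ 0.56.

P(S) = 0.56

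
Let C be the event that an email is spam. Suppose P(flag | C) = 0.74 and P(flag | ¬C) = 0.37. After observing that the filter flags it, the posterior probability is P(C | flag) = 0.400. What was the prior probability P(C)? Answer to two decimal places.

P(C) = 0.25

Bayes' rule in odds form gives O(C|E) = O(C)·[P(E|C)/P(E|¬C)], hence O(C) = O(C|E)/LR.
Posterior odds = 0.400/(1−0.400) = 0.6667. LR = 0.74/0.37 = 2.0000.
Prior odds = 0.6667/2.0000 = 0.3333, so P(C) = 0.3333/(1+0.3333) ≈ 0.25.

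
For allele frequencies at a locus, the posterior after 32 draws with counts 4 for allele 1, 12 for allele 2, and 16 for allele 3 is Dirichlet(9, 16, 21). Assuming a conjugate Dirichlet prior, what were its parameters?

For a Dirichlet(α) prior with multinomial counts c, the posterior is Dirichlet(α + c) componentwise.
Subtract each count from the matching posterior parameter: 9−4=5, 16−12=4, 21−16=5.

Dirichlet(5, 4, 5)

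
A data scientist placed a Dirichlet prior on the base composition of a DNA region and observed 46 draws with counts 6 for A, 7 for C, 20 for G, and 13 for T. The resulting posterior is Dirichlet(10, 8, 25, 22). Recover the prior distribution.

For a Dirichlet(α) prior with multinomial counts c, the posterior is Dirichlet(α + c) componentwise.
Subtract each count from the matching posterior parameter: 10−6=4, 8−7=1, 25−20=5, 22−13=9.

Dirichlet(4, 1, 5, 9)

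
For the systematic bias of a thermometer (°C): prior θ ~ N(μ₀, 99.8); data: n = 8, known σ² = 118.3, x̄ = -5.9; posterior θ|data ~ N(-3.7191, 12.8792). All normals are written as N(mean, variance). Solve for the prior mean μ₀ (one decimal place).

With known observation variance, the Normal–Normal posterior has precision τ_n = τ₀ + n/σ² and mean μ_n = (τ₀μ₀ + (n/σ²)x̄)/τ_n.
Here τ₀ = 1/99.8 = 0.010020 and τ_data = 8/118.3 = 0.067625, so τ_n = 0.077645.
Rearranging for μ₀: μ₀ = (μ_n·τ_n − τ_data·x̄)/τ₀ = (-3.7191·0.077645 − 0.067625·-5.9) / 0.010020 = 0.110218/0.010020 ≈ 11.0.

μ₀ = 11.0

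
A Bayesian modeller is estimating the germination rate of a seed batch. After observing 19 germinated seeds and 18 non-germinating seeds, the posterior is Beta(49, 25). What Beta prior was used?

Beta is conjugate to the binomial likelihood: posterior = Beta(a+s, b+f).
Subtract the data counts: 49−19=30, 25−18=7.

Beta(30, 7)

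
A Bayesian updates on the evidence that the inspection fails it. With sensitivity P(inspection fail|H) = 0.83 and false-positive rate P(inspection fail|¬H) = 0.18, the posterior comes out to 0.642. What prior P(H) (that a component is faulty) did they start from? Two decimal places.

P(H) = 0.28

Bayes' rule in odds form gives O(H|E) = O(H)·[P(E|H)/P(E|¬H)], hence O(H) = O(H|E)/LR.
Posterior odds = 0.642/(1−0.642) = 1.7933. LR = 0.83/0.18 = 4.6111.
Prior odds = 1.7933/4.6111 = 0.3889, so P(H) = 0.3889/(1+0.3889) ≈ 0.28.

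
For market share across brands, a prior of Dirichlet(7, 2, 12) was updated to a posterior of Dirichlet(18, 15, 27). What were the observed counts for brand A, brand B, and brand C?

counts (11, 13, 15)

For a Dirichlet(α) prior with multinomial counts c, the posterior is Dirichlet(α + c) componentwise.
Counts are posterior − prior componentwise: 18−7=11, 15−2=13, 27−12=15.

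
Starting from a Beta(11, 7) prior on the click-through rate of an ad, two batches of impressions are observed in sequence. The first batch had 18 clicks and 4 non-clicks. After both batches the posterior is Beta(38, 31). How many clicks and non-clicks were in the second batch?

Sequential conjugate updates are equivalent to a single update on the pooled data, so total successes = posterior α − prior α and total failures = posterior β − prior β.
Total across both batches: 38−11=27 clicks, 31−7=24 non-clicks.
Subtract the first batch: 27−18=9 clicks and 24−4=20 non-clicks.

9 clicks and 20 non-clicks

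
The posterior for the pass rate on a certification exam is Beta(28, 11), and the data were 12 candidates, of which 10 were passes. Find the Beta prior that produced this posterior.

Beta(18, 9)

A Beta(α, β) prior with s successes and f failures in binomial data gives a Beta(α+s, β+f) posterior.
So α = 28 − 10 = 18 and β = 11 − 2 = 9.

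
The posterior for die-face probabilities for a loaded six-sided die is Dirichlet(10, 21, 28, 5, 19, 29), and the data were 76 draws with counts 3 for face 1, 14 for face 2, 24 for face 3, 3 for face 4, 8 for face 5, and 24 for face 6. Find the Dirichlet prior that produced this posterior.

For a Dirichlet(α) prior with multinomial counts c, the posterior is Dirichlet(α + c) componentwise.
Subtract each count from the matching posterior parameter: 10−3=7, 21−14=7, 28−24=4, 5−3=2, 19−8=11, 29−24=5.

Dirichlet(7, 7, 4, 2, 11, 5)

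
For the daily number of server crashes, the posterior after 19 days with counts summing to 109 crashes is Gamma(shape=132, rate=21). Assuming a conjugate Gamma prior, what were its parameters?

Gamma(shape=23, rate=2)

Gamma–Poisson conjugacy: posterior shape = α + Σxᵢ, posterior rate = β + n.
So α = 132 − 109 = 23 and β = 21 − 19 = 2.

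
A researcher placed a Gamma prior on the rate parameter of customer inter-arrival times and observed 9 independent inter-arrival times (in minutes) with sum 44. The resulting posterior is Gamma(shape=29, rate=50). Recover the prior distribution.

Gamma(shape=20, rate=6)

Gamma–exponential conjugacy: posterior shape = α + n, posterior rate = β + Σtᵢ.
So α = 29 − 9 = 20 and β = 50 − 44 = 6.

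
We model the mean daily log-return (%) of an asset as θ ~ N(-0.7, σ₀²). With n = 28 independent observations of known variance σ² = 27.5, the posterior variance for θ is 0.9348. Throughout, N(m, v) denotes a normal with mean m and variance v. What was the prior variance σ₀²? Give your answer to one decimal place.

Posterior precision equals prior precision plus data precision: 1/σ_n² = 1/σ₀² + n/σ².
So 1/σ₀² = 1/0.9348 − 28/27.5 = 1.069748 − 1.018182 = 0.051566.
Hence σ₀² = 1/0.051566 ≈ 19.4.

σ₀² = 19.4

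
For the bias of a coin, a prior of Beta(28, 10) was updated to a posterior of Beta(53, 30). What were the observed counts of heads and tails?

Under Beta–binomial conjugacy the posterior parameters are (α+s, β+f).
Match parameters: s=53−28=25, f=30−10=20.

25 heads and 20 tails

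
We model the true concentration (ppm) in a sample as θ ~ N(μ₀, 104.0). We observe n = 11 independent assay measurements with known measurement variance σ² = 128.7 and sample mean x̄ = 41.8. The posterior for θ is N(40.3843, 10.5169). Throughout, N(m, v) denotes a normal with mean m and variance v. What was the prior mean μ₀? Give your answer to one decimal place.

With known observation variance, the Normal–Normal posterior has precision τ_n = τ₀ + n/σ² and mean μ_n = (τ₀μ₀ + (n/σ²)x̄)/τ_n.
Here τ₀ = 1/104.0 = 0.009615 and τ_data = 11/128.7 = 0.085470, so τ_n = 0.095085.
Rearranging for μ₀: μ₀ = (μ_n·τ_n − τ_data·x̄)/τ₀ = (40.3843·0.095085 − 0.085470·41.8) / 0.009615 = 0.267295/0.009615 ≈ 27.8.

μ₀ = 27.8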